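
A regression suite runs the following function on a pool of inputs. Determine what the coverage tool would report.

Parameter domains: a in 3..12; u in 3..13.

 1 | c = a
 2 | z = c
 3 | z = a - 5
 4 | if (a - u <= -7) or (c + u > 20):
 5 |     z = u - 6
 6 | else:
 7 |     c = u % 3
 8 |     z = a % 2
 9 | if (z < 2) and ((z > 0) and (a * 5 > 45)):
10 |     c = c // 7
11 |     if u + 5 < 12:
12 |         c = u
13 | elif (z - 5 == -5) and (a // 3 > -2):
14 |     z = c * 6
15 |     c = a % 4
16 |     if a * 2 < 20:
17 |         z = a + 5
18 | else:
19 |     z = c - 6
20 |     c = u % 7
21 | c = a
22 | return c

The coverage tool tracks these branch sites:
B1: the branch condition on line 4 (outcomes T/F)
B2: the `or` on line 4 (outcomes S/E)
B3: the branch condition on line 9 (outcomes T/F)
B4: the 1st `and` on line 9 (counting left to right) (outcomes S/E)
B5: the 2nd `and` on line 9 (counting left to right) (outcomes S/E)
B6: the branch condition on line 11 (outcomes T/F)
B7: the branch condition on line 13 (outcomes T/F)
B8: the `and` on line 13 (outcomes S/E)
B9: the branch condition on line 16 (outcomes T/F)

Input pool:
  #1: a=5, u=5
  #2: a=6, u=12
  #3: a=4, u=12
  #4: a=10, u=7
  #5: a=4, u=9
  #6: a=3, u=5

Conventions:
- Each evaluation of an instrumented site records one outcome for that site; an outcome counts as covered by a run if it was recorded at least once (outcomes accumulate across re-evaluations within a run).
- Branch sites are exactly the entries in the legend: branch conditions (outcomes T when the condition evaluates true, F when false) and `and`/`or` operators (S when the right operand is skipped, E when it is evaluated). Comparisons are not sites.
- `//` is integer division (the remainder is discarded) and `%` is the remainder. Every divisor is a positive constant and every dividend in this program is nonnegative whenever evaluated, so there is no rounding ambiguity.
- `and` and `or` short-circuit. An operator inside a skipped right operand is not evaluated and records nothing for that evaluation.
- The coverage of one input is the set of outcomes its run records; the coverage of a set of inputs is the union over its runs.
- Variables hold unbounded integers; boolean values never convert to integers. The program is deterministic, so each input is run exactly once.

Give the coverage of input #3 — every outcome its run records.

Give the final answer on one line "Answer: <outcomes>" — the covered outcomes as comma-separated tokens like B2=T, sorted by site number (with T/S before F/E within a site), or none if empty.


Tracing the run of input #3 (a=4, u=12):
  B2->S, B1->T, B4->S, B3->F, B8->S, B7->F
collecting distinct outcomes: B1=T, B2=S, B3=F, B4=S, B7=F, B8=S
Answer: B1=T, B2=S, B3=F, B4=S, B7=F, B8=S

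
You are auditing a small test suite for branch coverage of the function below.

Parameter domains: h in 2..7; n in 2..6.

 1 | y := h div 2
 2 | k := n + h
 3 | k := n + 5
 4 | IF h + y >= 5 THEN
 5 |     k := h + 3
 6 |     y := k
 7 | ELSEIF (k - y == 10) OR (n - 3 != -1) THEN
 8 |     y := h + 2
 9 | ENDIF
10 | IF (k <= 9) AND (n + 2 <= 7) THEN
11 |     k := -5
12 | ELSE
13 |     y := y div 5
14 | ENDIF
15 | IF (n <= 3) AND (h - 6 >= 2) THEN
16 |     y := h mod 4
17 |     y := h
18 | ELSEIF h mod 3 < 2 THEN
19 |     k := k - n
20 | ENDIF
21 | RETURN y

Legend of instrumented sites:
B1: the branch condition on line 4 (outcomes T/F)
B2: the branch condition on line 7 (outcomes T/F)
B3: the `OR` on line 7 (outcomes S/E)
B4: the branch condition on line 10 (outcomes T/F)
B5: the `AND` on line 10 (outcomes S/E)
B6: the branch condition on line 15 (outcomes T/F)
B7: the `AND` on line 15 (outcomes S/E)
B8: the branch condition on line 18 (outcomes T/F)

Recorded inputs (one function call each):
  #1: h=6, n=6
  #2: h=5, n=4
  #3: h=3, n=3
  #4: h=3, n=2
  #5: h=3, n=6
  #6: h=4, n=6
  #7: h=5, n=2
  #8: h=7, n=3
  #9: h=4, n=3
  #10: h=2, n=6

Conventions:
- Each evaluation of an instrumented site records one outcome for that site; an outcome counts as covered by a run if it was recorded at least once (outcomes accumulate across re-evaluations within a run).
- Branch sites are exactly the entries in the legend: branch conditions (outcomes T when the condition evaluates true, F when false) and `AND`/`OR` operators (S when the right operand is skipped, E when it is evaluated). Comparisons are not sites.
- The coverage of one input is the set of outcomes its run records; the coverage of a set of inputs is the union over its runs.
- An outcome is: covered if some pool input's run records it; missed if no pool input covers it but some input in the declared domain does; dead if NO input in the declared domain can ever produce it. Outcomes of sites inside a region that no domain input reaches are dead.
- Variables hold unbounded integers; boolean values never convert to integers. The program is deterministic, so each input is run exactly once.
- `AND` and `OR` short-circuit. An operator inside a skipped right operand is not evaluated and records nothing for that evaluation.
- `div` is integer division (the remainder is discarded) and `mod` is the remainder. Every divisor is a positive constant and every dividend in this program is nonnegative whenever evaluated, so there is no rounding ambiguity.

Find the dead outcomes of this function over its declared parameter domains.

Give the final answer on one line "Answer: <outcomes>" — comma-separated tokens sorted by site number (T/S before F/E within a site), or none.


exhaustive pass over the 30-input domain:
  B6=T: never recorded by any domain input -> dead
  reachable outcomes have witnesses, e.g. B1=T (e.g. h=4, n=2), B1=F (e.g. h=2, n=2), B2=T (e.g. h=2, n=3), B2=F (e.g. h=2, n=2)
Answer: B6=T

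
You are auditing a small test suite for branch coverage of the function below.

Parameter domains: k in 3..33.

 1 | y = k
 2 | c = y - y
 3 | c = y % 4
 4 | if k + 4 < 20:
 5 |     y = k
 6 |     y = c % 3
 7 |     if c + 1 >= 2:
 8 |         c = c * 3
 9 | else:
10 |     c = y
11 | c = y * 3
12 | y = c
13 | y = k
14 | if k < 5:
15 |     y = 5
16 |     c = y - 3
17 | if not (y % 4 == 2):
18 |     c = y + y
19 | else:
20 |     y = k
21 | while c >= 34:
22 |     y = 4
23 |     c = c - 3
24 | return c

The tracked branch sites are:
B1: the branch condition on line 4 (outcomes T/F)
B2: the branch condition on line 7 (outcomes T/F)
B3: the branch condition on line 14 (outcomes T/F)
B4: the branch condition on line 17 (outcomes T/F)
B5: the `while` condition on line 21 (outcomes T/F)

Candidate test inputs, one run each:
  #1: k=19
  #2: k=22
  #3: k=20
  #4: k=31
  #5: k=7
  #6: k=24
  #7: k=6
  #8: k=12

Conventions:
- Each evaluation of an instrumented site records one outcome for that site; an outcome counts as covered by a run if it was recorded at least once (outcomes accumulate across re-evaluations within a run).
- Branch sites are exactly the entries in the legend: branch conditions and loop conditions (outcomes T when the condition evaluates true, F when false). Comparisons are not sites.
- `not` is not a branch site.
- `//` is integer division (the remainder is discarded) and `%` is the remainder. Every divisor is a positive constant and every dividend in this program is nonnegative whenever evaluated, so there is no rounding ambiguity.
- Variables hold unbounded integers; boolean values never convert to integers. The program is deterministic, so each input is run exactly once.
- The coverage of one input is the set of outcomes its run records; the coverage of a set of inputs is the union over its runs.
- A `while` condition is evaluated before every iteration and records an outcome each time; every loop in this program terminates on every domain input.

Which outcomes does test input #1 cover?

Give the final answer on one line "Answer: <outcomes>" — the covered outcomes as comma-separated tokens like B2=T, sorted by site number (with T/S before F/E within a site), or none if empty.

Simulating input #1 (k=19) step by step:
  B1->F, B3->F, B4->T, B5->T, B5->T, B5->F
deduplicating events, the covered set is: B1=F, B3=F, B4=T, B5=T, B5=F

Answer: B1=F, B3=F, B4=T, B5=T, B5=F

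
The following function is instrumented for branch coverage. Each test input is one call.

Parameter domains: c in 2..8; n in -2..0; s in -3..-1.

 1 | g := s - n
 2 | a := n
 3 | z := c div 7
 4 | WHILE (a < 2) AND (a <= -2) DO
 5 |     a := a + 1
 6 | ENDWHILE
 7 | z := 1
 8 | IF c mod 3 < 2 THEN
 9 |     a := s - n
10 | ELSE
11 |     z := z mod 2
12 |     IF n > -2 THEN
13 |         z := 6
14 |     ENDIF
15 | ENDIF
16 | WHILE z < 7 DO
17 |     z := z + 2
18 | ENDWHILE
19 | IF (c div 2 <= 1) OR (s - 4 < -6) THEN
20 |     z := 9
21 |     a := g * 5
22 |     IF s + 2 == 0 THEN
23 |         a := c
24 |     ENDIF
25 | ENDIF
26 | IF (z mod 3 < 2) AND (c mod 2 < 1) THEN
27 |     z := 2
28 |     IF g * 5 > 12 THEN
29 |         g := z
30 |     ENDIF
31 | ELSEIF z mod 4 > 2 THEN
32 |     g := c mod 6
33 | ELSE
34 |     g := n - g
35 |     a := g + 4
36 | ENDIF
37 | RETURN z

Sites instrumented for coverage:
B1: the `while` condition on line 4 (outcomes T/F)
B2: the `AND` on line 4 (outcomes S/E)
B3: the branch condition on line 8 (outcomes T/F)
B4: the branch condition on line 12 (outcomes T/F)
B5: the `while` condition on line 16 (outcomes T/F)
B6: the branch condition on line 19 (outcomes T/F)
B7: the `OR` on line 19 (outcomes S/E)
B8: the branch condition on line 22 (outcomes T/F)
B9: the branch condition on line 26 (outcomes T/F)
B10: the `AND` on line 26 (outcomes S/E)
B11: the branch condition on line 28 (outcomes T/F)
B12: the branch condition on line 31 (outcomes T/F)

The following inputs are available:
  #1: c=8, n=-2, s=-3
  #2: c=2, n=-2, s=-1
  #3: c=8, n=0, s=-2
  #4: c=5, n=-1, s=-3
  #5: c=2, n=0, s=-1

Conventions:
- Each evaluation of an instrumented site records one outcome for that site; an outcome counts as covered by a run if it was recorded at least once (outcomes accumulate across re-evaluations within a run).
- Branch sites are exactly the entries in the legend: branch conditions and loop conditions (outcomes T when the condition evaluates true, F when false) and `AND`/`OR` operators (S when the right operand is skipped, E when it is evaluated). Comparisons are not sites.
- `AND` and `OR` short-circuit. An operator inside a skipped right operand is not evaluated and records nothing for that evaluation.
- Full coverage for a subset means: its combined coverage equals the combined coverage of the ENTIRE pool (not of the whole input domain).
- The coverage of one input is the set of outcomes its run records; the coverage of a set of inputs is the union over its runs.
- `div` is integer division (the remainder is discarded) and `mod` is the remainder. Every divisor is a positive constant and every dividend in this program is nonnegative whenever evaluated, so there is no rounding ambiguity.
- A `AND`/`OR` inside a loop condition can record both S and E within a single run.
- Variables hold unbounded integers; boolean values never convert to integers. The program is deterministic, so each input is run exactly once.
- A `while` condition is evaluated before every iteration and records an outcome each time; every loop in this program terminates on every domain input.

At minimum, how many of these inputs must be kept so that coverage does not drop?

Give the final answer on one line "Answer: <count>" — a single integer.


input #1 (c=8, n=-2, s=-3): events B2->E, B1->T, B2->E, B1->F, B3->F, B4->F, B5->T, B5->T, B5->T, B5->F, B7->E, B6->T, B8->F, B10->E, ...; covers B1=T, B1=F, B2=E, B3=F, B4=F, B5=T, B5=F, B6=T, B7=E, B8=F, B9=T, B10=E, B11=F
input #2 (c=2, n=-2, s=-1): events B2->E, B1->T, B2->E, B1->F, B3->F, B4->F, B5->T, B5->T, B5->T, B5->F, B7->S, B6->T, B8->F, B10->E, ...; covers B1=T, B1=F, B2=E, B3=F, B4=F, B5=T, B5=F, B6=T, B7=S, B8=F, B9=T, B10=E, B11=F
input #3 (c=8, n=0, s=-2): events B2->E, B1->F, B3->F, B4->T, B5->T, B5->F, B7->E, B6->F, B10->S, B9->F, B12->F; covers B1=F, B2=E, B3=F, B4=T, B5=T, B5=F, B6=F, B7=E, B9=F, B10=S, B12=F
input #4 (c=5, n=-1, s=-3): events B2->E, B1->F, B3->F, B4->T, B5->T, B5->F, B7->E, B6->T, B8->F, B10->E, B9->F, B12->F; covers B1=F, B2=E, B3=F, B4=T, B5=T, B5=F, B6=T, B7=E, B8=F, B9=F, B10=E, B12=F
input #5 (c=2, n=0, s=-1): events B2->E, B1->F, B3->F, B4->T, B5->T, B5->F, B7->S, B6->T, B8->F, B10->E, B9->T, B11->F; covers B1=F, B2=E, B3=F, B4=T, B5=T, B5=F, B6=T, B7=S, B8=F, B9=T, B10=E, B11=F
pool-wide coverage (19 outcomes): B1=T, B1=F, B2=E, B3=F, B4=T, B4=F, B5=T, B5=F, B6=T, B6=F, B7=S, B7=E, B8=F, B9=T, B9=F, B10=S, B10=E, B11=F, B12=F
no size-1 subset reaches all 19 outcomes (best union: 13/19)
at size 2, {2, 3} reaches all 19 outcomes; every lexicographically earlier size-2 subset fails
Answer: 2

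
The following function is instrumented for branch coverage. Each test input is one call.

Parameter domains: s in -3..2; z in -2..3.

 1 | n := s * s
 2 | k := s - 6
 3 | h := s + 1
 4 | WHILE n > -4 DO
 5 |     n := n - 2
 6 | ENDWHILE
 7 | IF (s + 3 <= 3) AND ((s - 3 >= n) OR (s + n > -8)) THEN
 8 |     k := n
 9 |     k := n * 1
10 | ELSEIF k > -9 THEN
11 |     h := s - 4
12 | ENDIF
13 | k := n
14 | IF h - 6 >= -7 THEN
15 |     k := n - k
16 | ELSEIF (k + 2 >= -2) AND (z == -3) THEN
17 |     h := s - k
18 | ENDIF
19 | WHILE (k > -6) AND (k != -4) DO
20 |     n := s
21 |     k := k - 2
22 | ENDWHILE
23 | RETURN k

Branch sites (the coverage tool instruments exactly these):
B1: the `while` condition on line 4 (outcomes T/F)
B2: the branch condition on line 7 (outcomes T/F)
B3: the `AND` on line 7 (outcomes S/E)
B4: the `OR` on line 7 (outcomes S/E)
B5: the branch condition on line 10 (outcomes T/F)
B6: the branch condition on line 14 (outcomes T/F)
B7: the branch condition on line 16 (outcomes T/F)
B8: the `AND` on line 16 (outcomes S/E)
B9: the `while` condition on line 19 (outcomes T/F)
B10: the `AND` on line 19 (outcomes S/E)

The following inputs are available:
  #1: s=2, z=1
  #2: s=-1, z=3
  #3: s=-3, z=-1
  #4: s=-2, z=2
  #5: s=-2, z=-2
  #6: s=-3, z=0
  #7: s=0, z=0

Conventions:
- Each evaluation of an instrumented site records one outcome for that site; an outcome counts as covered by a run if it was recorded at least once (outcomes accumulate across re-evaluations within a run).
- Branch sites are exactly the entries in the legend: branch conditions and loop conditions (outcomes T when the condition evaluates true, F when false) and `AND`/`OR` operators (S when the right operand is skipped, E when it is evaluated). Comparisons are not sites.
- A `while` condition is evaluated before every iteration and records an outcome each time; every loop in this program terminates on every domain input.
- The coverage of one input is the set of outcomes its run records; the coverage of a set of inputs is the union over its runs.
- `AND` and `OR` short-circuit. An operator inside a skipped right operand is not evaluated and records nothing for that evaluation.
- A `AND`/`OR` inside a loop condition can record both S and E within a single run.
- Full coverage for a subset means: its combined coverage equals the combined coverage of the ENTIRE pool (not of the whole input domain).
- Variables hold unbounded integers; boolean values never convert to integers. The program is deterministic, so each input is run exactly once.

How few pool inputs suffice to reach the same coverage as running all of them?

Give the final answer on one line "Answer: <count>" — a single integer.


input #1, s=2, z=1: events B1->T, B1->T, B1->T, B1->T, B1->F, B3->S, B2->F, B5->T, B6->F, B8->E, B7->F, B10->E, B9->F; outcomes B1=T, B1=F, B2=F, B3=S, B5=T, B6=F, B7=F, B8=E, B9=F, B10=E
input #2, s=-1, z=3: events B1->T, B1->T, B1->T, B1->F, B3->E, B4->S, B2->T, B6->T, B10->E, B9->T, B10->E, B9->T, B10->E, B9->F; outcomes B1=T, B1=F, B2=T, B3=E, B4=S, B6=T, B9=T, B9=F, B10=E
input #3, s=-3, z=-1: events B1->T, B1->T, B1->T, B1->T, B1->T, B1->T, B1->T, B1->F, B3->E, B4->E, B2->F, B5->F, B6->F, B8->S, ...; outcomes B1=T, B1=F, B2=F, B3=E, B4=E, B5=F, B6=F, B7=F, B8=S, B9=T, B9=F, B10=S, B10=E
input #4, s=-2, z=2: events B1->T, B1->T, B1->T, B1->T, B1->F, B3->E, B4->E, B2->T, B6->T, B10->E, B9->T, B10->E, B9->T, B10->E, ...; outcomes B1=T, B1=F, B2=T, B3=E, B4=E, B6=T, B9=T, B9=F, B10=E
input #5, s=-2, z=-2: events B1->T, B1->T, B1->T, B1->T, B1->F, B3->E, B4->E, B2->T, B6->T, B10->E, B9->T, B10->E, B9->T, B10->E, ...; outcomes B1=T, B1=F, B2=T, B3=E, B4=E, B6=T, B9=T, B9=F, B10=E
input #6, s=-3, z=0: events B1->T, B1->T, B1->T, B1->T, B1->T, B1->T, B1->T, B1->F, B3->E, B4->E, B2->F, B5->F, B6->F, B8->S, ...; outcomes B1=T, B1=F, B2=F, B3=E, B4=E, B5=F, B6=F, B7=F, B8=S, B9=T, B9=F, B10=S, B10=E
input #7, s=0, z=0: events B1->T, B1->T, B1->F, B3->E, B4->S, B2->T, B6->T, B10->E, B9->T, B10->E, B9->T, B10->E, B9->F; outcomes B1=T, B1=F, B2=T, B3=E, B4=S, B6=T, B9=T, B9=F, B10=E
union over all inputs: B1=T, B1=F, B2=T, B2=F, B3=S, B3=E, B4=S, B4=E, B5=T, B5=F, B6=T, B6=F, B7=F, B8=S, B8=E, B9=T, B9=F, B10=S, B10=E (19 outcomes)
every size-1 subset falls short of the 19 outcomes (best: 13/19)
every size-2 subset falls short of the 19 outcomes (best: 16/19)
at size 3, {1, 2, 3} reaches all 19 outcomes; every lexicographically earlier size-3 subset fails
Answer: 3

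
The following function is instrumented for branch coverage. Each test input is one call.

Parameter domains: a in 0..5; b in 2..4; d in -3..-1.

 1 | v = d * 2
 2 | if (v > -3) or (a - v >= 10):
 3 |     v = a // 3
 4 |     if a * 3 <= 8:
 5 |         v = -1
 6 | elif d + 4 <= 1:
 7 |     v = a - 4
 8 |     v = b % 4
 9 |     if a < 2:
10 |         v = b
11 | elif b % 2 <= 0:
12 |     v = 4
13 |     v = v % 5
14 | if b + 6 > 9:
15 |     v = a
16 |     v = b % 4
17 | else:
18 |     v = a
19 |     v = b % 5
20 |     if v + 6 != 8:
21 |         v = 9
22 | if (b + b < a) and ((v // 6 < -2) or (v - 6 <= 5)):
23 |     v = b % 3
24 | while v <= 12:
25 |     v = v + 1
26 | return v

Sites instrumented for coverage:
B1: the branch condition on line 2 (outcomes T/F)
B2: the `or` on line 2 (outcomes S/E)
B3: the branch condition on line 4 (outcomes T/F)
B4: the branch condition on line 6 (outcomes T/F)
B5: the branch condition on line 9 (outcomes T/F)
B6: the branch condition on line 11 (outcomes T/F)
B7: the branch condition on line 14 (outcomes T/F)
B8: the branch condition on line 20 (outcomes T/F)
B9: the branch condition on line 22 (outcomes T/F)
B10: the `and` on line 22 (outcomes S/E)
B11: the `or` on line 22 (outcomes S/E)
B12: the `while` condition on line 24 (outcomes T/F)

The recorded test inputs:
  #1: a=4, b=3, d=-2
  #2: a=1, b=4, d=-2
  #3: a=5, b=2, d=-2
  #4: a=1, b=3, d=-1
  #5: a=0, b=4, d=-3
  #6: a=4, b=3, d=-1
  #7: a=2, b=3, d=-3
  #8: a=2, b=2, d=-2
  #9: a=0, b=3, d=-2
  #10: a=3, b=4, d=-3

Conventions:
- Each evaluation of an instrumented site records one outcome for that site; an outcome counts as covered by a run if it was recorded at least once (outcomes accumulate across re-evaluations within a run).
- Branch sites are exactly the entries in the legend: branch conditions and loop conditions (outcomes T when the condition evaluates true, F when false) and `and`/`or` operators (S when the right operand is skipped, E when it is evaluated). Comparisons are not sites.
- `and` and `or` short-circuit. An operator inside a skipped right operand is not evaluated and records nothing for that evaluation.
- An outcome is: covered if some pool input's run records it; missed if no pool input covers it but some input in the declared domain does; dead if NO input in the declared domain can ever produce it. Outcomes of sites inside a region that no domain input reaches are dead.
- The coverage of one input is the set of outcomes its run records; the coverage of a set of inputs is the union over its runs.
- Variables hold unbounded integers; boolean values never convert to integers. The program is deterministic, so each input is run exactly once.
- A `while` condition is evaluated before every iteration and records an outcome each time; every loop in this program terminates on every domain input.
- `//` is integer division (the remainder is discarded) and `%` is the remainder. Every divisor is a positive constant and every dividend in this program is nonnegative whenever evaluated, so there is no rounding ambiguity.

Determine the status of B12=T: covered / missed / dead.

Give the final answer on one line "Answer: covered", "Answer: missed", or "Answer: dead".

B12=T is recorded by pool input(s) 1, 2, 3, 4, 5, 6, 7, 8, 9, 10 -> covered

Answer: covered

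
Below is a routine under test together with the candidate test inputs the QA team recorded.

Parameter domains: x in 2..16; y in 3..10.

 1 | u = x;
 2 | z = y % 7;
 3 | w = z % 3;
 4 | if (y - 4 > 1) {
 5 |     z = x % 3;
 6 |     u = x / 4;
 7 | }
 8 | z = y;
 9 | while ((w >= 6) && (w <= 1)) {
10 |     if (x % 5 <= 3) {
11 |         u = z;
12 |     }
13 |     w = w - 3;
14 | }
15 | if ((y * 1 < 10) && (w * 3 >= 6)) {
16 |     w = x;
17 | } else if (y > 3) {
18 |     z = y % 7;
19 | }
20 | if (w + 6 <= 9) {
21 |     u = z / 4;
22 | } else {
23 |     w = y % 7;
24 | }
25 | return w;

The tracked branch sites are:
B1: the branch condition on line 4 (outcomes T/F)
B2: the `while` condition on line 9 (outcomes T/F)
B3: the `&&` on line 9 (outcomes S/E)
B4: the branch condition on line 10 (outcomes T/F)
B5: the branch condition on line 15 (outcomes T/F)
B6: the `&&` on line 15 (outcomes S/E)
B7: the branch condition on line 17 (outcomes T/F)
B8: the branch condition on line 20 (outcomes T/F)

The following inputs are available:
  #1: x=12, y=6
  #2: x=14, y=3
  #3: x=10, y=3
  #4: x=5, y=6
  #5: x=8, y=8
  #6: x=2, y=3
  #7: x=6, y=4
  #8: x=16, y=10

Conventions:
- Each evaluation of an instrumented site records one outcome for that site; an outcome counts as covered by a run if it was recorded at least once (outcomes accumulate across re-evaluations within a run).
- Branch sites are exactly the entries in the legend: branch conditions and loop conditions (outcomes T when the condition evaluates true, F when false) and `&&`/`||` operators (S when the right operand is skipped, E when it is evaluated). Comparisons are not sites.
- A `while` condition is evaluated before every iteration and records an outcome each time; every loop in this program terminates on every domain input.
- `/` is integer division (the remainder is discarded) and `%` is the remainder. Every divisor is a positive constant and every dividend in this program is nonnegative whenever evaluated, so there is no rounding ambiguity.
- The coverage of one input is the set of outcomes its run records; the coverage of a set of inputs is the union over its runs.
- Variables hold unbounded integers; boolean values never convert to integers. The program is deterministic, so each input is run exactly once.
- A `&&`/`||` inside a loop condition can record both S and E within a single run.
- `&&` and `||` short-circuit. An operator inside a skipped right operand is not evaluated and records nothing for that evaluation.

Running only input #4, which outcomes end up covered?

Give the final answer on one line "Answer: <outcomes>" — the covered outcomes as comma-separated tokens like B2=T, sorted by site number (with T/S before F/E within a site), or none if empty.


Running input #4 (x=5, y=6), event by event:
  B1->T, B3->S, B2->F, B6->E, B5->F, B7->T, B8->T
distinct outcomes covered: B1=T, B2=F, B3=S, B5=F, B6=E, B7=T, B8=T
Answer: B1=T, B2=F, B3=S, B5=F, B6=E, B7=T, B8=T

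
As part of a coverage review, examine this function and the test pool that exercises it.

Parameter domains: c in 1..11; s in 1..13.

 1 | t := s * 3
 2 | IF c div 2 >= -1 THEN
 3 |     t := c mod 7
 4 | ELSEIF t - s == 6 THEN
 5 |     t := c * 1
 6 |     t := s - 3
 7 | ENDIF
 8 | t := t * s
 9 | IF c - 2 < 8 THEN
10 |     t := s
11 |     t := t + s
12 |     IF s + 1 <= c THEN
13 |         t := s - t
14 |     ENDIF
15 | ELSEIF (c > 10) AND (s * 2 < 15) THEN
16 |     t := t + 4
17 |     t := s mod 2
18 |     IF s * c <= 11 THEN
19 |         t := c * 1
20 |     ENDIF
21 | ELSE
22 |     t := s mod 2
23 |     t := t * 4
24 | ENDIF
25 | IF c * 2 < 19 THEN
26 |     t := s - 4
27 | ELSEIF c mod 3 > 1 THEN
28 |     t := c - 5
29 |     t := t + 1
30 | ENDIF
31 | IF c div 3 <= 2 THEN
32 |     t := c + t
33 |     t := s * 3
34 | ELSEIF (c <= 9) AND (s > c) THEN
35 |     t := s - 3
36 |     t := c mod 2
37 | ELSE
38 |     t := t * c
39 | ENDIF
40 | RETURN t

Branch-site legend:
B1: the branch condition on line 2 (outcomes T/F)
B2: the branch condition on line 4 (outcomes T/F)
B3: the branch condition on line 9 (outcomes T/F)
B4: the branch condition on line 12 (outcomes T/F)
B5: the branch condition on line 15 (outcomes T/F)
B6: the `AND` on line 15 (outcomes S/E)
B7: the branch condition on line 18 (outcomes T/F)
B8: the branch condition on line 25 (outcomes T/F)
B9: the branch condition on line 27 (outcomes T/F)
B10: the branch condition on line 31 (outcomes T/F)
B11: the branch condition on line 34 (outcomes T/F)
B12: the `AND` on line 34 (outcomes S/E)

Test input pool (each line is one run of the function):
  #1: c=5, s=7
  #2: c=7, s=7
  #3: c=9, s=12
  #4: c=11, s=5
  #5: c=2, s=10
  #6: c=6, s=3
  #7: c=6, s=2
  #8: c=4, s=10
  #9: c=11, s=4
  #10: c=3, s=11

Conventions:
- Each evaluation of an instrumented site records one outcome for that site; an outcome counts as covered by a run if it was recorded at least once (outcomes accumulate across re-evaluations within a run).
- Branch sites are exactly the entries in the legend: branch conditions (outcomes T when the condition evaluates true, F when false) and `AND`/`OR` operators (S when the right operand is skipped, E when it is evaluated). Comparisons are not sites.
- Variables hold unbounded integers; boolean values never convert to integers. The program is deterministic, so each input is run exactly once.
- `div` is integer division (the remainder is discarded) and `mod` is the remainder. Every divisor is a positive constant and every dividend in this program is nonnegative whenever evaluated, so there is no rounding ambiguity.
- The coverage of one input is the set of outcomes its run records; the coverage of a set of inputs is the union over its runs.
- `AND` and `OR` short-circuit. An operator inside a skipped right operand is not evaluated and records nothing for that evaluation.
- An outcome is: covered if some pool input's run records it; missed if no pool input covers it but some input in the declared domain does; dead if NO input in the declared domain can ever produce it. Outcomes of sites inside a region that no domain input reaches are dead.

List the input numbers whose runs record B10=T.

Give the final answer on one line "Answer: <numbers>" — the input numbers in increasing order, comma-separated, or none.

input #1 (c=5, s=7): covers B10=T
input #2 (c=7, s=7): covers B10=T
input #3 (c=9, s=12): misses B10=T
input #4 (c=11, s=5): misses B10=T
input #5 (c=2, s=10): covers B10=T
input #6 (c=6, s=3): covers B10=T
input #7 (c=6, s=2): covers B10=T
input #8 (c=4, s=10): covers B10=T
input #9 (c=11, s=4): misses B10=T
input #10 (c=3, s=11): covers B10=T

Answer: 1, 2, 5, 6, 7, 8, 10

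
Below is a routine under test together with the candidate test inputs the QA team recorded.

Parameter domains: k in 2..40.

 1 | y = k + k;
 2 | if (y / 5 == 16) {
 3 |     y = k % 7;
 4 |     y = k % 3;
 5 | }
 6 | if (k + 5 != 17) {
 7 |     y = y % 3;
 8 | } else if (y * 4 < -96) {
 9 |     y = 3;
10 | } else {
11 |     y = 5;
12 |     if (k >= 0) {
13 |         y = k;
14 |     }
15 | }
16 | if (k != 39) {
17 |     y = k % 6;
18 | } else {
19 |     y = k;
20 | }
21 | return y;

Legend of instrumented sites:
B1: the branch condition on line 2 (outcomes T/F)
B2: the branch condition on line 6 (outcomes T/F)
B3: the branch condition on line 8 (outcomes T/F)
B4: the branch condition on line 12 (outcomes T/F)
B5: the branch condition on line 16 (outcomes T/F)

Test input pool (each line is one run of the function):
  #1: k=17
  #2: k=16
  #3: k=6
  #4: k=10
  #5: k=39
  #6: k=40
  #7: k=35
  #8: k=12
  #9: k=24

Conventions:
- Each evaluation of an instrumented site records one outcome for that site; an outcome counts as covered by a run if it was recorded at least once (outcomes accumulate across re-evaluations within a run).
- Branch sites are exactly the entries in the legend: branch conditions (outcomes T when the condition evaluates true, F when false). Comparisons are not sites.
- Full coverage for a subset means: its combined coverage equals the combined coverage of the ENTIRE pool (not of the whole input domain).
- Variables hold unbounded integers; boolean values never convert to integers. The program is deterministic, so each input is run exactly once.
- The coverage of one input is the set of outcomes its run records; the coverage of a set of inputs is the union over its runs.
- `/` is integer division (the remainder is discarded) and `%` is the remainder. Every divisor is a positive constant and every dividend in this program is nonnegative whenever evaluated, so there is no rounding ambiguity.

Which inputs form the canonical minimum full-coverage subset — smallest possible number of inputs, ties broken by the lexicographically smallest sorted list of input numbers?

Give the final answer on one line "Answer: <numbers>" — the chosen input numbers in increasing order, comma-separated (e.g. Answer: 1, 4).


run #1 (k=17) runs B1->F, B2->T, B5->T; records B1=F, B2=T, B5=T
run #2 (k=16) runs B1->F, B2->T, B5->T; records B1=F, B2=T, B5=T
run #3 (k=6) runs B1->F, B2->T, B5->T; records B1=F, B2=T, B5=T
run #4 (k=10) runs B1->F, B2->T, B5->T; records B1=F, B2=T, B5=T
run #5 (k=39) runs B1->F, B2->T, B5->F; records B1=F, B2=T, B5=F
run #6 (k=40) runs B1->T, B2->T, B5->T; records B1=T, B2=T, B5=T
run #7 (k=35) runs B1->F, B2->T, B5->T; records B1=F, B2=T, B5=T
run #8 (k=12) runs B1->F, B2->F, B3->F, B4->T, B5->T; records B1=F, B2=F, B3=F, B4=T, B5=T
run #9 (k=24) runs B1->F, B2->T, B5->T; records B1=F, B2=T, B5=T
pool-wide coverage (8 outcomes): B1=T, B1=F, B2=T, B2=F, B3=F, B4=T, B5=T, B5=F
no size-1 subset reaches all 8 outcomes (best union: 5/8)
no size-2 subset reaches all 8 outcomes (best union: 7/8)
inputs {5, 6, 8} (size 3) cover everything; no size-3 subset with a lexicographically smaller index list covers all 8
Answer: 5, 6, 8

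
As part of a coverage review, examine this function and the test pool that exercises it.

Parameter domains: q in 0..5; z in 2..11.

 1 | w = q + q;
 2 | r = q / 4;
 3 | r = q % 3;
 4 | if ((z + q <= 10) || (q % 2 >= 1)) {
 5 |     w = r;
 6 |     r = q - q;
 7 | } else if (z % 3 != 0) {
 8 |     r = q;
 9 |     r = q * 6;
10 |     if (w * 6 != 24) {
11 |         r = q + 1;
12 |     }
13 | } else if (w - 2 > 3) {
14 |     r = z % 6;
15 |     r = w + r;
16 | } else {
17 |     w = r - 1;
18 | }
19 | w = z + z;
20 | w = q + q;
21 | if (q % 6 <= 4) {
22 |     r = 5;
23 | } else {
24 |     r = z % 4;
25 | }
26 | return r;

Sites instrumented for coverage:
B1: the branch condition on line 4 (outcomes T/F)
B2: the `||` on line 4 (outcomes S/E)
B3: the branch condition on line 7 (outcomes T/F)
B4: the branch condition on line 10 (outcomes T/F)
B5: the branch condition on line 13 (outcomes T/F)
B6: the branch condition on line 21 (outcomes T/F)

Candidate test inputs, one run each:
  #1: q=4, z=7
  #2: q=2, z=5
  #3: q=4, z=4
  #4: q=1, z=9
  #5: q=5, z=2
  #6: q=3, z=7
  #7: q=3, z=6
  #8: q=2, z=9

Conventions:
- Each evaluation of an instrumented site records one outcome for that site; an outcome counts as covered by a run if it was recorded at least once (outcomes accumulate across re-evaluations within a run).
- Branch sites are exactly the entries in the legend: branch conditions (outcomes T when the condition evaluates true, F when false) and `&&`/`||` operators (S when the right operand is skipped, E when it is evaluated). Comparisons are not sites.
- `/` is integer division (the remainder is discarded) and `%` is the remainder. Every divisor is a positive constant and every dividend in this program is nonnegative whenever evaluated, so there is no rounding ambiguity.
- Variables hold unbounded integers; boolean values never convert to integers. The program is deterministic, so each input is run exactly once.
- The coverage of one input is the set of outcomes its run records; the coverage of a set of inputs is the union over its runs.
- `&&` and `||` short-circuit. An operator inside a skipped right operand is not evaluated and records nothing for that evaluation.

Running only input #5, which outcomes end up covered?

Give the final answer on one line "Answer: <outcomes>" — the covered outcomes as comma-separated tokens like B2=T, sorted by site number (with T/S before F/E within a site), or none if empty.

Event log for input #5 (q=5, z=2):
  B2->S, B1->T, B6->F
distinct outcomes covered: B1=T, B2=S, B6=F

Answer: B1=T, B2=S, B6=F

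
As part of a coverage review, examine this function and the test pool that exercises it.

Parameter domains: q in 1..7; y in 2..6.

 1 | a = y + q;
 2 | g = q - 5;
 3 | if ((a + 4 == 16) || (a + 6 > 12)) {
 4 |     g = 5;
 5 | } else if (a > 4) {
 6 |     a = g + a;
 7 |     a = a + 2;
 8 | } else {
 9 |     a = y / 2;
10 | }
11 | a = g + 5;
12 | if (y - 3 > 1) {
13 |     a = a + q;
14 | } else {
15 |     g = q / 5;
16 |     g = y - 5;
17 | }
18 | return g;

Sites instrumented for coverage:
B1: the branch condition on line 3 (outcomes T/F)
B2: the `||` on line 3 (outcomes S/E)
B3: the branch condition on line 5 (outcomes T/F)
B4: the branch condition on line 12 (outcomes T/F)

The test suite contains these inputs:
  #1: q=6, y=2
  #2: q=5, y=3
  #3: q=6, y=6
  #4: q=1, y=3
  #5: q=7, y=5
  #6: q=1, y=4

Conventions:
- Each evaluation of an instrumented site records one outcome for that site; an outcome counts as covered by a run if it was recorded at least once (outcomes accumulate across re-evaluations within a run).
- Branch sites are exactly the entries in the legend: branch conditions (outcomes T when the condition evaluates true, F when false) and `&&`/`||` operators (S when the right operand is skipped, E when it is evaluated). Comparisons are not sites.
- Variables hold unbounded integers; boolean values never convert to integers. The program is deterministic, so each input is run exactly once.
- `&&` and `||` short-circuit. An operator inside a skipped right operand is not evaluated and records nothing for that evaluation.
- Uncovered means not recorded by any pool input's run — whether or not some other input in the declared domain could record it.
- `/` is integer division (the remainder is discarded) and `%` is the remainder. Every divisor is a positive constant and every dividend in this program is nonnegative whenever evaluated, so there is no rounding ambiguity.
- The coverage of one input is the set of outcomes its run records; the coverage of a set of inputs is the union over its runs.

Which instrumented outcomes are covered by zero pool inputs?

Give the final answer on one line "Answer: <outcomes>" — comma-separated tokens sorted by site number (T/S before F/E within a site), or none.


#1 (q=6, y=2) -> B2->E, B1->T, B4->F; covered: B1=T, B2=E, B4=F
#2 (q=5, y=3) -> B2->E, B1->T, B4->F; covered: B1=T, B2=E, B4=F
#3 (q=6, y=6) -> B2->S, B1->T, B4->T; covered: B1=T, B2=S, B4=T
#4 (q=1, y=3) -> B2->E, B1->F, B3->F, B4->F; covered: B1=F, B2=E, B3=F, B4=F
#5 (q=7, y=5) -> B2->S, B1->T, B4->T; covered: B1=T, B2=S, B4=T
#6 (q=1, y=4) -> B2->E, B1->F, B3->T, B4->F; covered: B1=F, B2=E, B3=T, B4=F
union over the pool: B1=T, B1=F, B2=S, B2=E, B3=T, B3=F, B4=T, B4=F
uncovered (0 of 8): none
Answer: none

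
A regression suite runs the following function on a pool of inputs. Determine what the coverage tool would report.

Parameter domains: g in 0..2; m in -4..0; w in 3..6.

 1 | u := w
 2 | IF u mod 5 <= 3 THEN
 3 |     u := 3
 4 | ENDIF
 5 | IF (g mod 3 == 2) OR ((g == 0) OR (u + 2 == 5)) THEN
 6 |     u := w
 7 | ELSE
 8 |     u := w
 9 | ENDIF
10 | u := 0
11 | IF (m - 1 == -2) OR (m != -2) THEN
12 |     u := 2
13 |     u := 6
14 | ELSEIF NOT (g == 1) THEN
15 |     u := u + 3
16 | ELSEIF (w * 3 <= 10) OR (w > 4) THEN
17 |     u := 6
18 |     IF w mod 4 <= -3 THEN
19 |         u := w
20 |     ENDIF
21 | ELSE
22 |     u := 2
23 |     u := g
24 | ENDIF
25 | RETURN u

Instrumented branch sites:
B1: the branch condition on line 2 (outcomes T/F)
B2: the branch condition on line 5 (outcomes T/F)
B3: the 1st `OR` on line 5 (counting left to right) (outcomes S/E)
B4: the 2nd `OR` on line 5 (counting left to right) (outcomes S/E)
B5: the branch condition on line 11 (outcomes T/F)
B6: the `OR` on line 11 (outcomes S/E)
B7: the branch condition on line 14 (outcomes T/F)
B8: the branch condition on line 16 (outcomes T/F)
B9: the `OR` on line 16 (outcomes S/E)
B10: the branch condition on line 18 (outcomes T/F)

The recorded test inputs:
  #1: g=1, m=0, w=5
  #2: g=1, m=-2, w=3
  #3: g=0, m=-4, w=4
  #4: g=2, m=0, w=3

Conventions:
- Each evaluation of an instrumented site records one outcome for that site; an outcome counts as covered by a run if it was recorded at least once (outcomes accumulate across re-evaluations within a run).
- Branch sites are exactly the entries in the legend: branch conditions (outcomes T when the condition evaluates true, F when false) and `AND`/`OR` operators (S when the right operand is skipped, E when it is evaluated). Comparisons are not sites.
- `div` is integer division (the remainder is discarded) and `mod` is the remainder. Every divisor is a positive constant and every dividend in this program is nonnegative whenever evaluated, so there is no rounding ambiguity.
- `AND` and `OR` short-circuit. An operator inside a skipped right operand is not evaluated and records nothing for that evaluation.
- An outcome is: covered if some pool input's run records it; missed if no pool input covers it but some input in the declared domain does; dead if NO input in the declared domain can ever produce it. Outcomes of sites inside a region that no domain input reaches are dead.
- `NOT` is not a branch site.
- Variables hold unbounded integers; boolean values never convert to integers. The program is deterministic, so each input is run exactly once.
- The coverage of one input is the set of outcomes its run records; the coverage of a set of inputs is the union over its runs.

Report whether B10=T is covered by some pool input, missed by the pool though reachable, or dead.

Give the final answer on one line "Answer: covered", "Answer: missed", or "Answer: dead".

no pool input records B10=T
checking all 60 inputs in the declared domain: B10=T is never recorded -> dead

Answer: dead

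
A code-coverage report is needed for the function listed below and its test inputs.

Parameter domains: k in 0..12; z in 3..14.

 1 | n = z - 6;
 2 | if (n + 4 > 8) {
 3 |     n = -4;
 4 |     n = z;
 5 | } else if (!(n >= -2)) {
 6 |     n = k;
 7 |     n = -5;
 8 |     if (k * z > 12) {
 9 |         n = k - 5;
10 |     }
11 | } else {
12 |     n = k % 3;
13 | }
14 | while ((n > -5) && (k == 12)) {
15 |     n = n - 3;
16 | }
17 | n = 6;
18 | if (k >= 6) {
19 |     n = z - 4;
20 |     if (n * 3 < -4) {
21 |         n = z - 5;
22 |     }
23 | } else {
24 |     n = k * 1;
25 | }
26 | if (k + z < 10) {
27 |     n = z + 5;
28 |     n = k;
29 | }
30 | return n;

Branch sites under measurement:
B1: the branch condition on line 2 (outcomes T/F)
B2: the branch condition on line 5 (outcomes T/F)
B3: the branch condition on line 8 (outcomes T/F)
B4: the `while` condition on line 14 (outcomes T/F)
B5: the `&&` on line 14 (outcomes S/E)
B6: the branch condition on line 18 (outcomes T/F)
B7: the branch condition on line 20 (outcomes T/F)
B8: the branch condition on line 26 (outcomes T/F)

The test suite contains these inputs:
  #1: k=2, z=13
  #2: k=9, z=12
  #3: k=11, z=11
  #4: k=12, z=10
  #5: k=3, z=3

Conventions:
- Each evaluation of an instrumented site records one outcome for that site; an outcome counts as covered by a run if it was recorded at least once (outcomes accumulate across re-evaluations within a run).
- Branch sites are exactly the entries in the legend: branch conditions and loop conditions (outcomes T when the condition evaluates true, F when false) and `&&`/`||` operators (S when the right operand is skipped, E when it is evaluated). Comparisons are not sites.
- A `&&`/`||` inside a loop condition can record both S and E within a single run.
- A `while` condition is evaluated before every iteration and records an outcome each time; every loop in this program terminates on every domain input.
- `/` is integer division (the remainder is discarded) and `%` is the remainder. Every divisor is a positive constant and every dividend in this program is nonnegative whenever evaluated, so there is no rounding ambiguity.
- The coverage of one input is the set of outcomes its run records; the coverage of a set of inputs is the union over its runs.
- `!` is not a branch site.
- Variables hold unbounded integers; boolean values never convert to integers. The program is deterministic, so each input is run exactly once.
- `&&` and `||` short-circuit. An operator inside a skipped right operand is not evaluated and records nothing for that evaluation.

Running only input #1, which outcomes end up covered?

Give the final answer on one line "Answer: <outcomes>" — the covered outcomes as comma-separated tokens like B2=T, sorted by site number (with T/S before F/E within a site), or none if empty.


Simulating input #1 (k=2, z=13) step by step:
  B1->T, B5->E, B4->F, B6->F, B8->F
deduplicating events, the covered set is: B1=T, B4=F, B5=E, B6=F, B8=F
Answer: B1=T, B4=F, B5=E, B6=F, B8=F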